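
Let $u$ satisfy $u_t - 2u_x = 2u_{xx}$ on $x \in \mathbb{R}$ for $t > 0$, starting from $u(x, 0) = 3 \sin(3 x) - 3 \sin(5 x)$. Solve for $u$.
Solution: Change to a moving frame: let $\eta = x + 2t$, $\sigma = t$ and write $u(x,t) = w(\eta,\sigma)$.
By the chain rule $u_t = w_{\sigma} + 2w_{\eta}$, $u_x = w_{\eta}$, $u_{xx} = w_{\eta\eta}$.
Then $u_t - 2u_x = w_{\sigma}$: the advection term cancels and the PDE becomes the heat equation $w_{\sigma} = 2w_{\eta\eta}$ on $\eta \in \mathbb{R}$.
Initial data: $w(\eta,0) = u(\eta,0) = 3 \sin(3 \eta) - 3 \sin(5 \eta)$.
On $\eta \in \mathbb{R}$ each mode satisfies $(\sin(n\eta))'' = -n^2 \sin(n\eta)$, so $e^{-2n^2\sigma} \sin(n\eta)$ solves the heat equation; by superposition $w(\eta,\sigma) = \sum c_n e^{-2n^2\sigma} \sin(n\eta)$.
Reading off the coefficients: $c_3=3, c_5=-3$, so $w(\eta,\sigma) = 3 e^{-18 \sigma} \sin(3 \eta) - 3 e^{-50 \sigma} \sin(5 \eta)$.
Substituting back $\eta = x + 2t$, $\sigma = t$: $u(x,t) = w(x + 2t, t)$.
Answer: $u(x, t) = 3 e^{-18 t} \sin(6 t + 3 x) - 3 e^{-50 t} \sin(10 t + 5 x)$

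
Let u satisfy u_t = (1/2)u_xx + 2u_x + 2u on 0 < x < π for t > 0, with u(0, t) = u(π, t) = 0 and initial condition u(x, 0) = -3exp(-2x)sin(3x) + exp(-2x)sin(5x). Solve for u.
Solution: Substitute u = exp(-2x)w, i.e. w = exp(2x)u.
By the product rule, u_x = exp(-2x)(w_x - 2w), u_xx = exp(-2x)(w_xx - 4w_x + 4w), u_t = exp(-2x)w_t.
Substituting into the PDE and dividing by exp(-2x): w_t = (1/2)(w_xx - 4w_x + 4w) + 2(w_x - 2w) + 2w.
The lower-order terms cancel, leaving the standard heat equation w_t = (1/2)w_xx.
Initial data for w: w(x,0) = exp(2x)u(x,0) = -3sin(3x) + sin(5x). The boundary conditions carry over: w(0,t) = w(π,t) = 0.
Solve for w:
  Using separation of variables w = X(x)T(t):
  Eigenfunctions: sin(nx), n = 1, 2, 3, ...
  General solution: w(x, t) = Σ c_n sin(nx) exp(-n² t/2)
  Matching w(x,0) = -3sin(3x) + sin(5x) term by term: c_3=-3, c_5=1.
Hence w(x,t) = -3exp(-9t/2)sin(3x) + exp(-25t/2)sin(5x).
Transform back: u(x,t) = exp(-2x)w(x,t).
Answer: u(x, t) = -3exp(-9t/2)exp(-2x)sin(3x) + exp(-25t/2)exp(-2x)sin(5x)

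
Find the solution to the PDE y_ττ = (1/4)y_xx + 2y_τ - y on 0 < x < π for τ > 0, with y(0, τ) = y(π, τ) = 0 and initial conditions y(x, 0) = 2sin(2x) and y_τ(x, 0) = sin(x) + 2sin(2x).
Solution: Substitute y = exp(τ)u.
Then y_τ = exp(τ)(u_τ + u), y_ττ = exp(τ)(u_ττ + 2u_τ + u), y_xx = exp(τ)u_xx; substituting and dividing by exp(τ), the lower-order terms cancel: u_ττ = (1/4)u_xx (standard wave equation).
Data for u: u(x,0) = y(x,0) = 2sin(2x); u_τ(x,0) = y_τ(x,0) - y(x,0) = sin(x). The boundary conditions carry over: u(0,τ) = u(π,τ) = 0.
Separating variables: u = Σ [A_n cos(ω_n τ) + B_n sin(ω_n τ)] sin(nx), ω_n = n/2. From ICs (B_n = velocity coefficient / ω_n): A_2=2, B_1=2.
So u(x,τ) = 2sin(x)sin(τ/2) + 2sin(2x)cos(τ), and y(x,τ) = exp(τ)u(x,τ).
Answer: y(x, τ) = 2exp(τ)sin(x)sin(τ/2) + 2exp(τ)sin(2x)cos(τ)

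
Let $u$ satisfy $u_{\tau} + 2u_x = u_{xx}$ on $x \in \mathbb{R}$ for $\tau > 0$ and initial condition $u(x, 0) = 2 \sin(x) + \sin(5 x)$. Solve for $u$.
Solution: Change to a moving frame: let $\eta = x - 2\tau$, $\sigma = \tau$ and write $u(x,\tau) = w(\eta,\sigma)$.
By the chain rule $u_{\tau} = w_{\sigma} - 2w_{\eta}$, $u_x = w_{\eta}$, $u_{xx} = w_{\eta\eta}$.
Then $u_{\tau} + 2u_x = w_{\sigma}$: the advection term cancels and the PDE becomes the heat equation $w_{\sigma} = w_{\eta\eta}$ on $\eta \in \mathbb{R}$.
Initial data: $w(\eta,0) = u(\eta,0) = 2 \sin(\eta) + \sin(5 \eta)$.
On $\eta \in \mathbb{R}$ each mode satisfies $(\sin(n\eta))'' = -n^2 \sin(n\eta)$, so $e^{-n^2\sigma} \sin(n\eta)$ solves the heat equation; by superposition $w(\eta,\sigma) = \sum c_n e^{-n^2\sigma} \sin(n\eta)$.
Reading off the coefficients: $c_1=2, c_5=1$, so $w(\eta,\sigma) = 2 e^{-\sigma} \sin(\eta) + e^{-25 \sigma} \sin(5 \eta)$.
Substituting back $\eta = x - 2\tau$, $\sigma = \tau$: $u(x,\tau) = w(x - 2\tau, \tau)$.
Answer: $u(x, \tau) = -2 e^{-\tau} \sin(2 \tau - x) -  e^{-25 \tau} \sin(10 \tau - 5 x)$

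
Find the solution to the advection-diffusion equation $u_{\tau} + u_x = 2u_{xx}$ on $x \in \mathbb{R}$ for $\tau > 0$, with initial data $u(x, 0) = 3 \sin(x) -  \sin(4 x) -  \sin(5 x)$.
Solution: Change to a moving frame: let $\eta = x - \tau$, $\sigma = \tau$ and write $u(x,\tau) = w(\eta,\sigma)$.
By the chain rule $u_{\tau} = w_{\sigma} - w_{\eta}$, $u_x = w_{\eta}$, $u_{xx} = w_{\eta\eta}$.
Then $u_{\tau} + u_x = w_{\sigma}$: the advection term cancels and the PDE becomes the heat equation $w_{\sigma} = 2w_{\eta\eta}$ on $\eta \in \mathbb{R}$.
Initial data: $w(\eta,0) = u(\eta,0) = 3 \sin(\eta) - \sin(4 \eta) - \sin(5 \eta)$.
On $\eta \in \mathbb{R}$ each mode satisfies $(\sin(n\eta))'' = -n^2 \sin(n\eta)$, so $e^{-2n^2\sigma} \sin(n\eta)$ solves the heat equation; by superposition $w(\eta,\sigma) = \sum c_n e^{-2n^2\sigma} \sin(n\eta)$.
Reading off the coefficients: $c_1=3, c_4=-1, c_5=-1$, so $w(\eta,\sigma) = 3 e^{-2 \sigma} \sin(\eta) - e^{-32 \sigma} \sin(4 \eta) - e^{-50 \sigma} \sin(5 \eta)$.
Substituting back $\eta = x - \tau$, $\sigma = \tau$: $u(x,\tau) = w(x - \tau, \tau)$.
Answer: $u(x, \tau) = -3 e^{-2 \tau} \sin(\tau - x) + e^{-32 \tau} \sin(4 \tau - 4 x) + e^{-50 \tau} \sin(5 \tau - 5 x)$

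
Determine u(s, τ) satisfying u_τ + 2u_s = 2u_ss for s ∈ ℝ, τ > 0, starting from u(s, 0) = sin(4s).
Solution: Moving frame: η = s - 2τ, σ = τ, u = w(η,σ), so u_τ = w_σ - 2w_η and u_ss = w_ηη.
Hence u_τ + 2u_s = w_σ and the PDE becomes the heat equation w_σ = 2w_ηη on η ∈ ℝ.
Initial data: w(η,0) = u(η,0) = sin(4η). Each mode sin(nη) decays as exp(-2n²σ) on ℝ, so w(η,σ) = Σ c_n exp(-2n²σ) sin(nη) with c_4=1: w(η,σ) = exp(-32σ)sin(4η).
Substituting back: u(s,τ) = w(s - 2τ, τ).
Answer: u(s, τ) = exp(-32τ)sin(4s - 8τ)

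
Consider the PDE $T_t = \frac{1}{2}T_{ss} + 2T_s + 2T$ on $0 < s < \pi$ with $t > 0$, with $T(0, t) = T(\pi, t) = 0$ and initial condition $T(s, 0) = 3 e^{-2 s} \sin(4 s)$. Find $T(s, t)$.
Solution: Substitute $T = e^{-2s}u$.
Then $T_s = e^{-2s}(u_s - 2u)$, $T_{ss} = e^{-2s}(u_{ss} - 4u_s + 4u)$, $T_t = e^{-2s}u_t$; substituting and dividing by $e^{-2s}$, the lower-order terms cancel: $u_t = \frac{1}{2}u_{ss}$ (standard heat equation).
Data for $u$: $u(s,0) = e^{2s}T(s,0) = 3 \sin(4 s)$. The boundary conditions carry over: $u(0,t) = u(\pi,t) = 0$.
Separating variables: $u = \sum c_n e^{-n^2t/2} \sin(ns)$. From $u(s,0) = 3 \sin(4 s)$: $c_4=3$.
So $u(s,t) = 3 e^{-8 t} \sin(4 s)$, and $T(s,t) = e^{-2s}u(s,t)$.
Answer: $T(s, t) = 3 e^{-2 s} e^{-8 t} \sin(4 s)$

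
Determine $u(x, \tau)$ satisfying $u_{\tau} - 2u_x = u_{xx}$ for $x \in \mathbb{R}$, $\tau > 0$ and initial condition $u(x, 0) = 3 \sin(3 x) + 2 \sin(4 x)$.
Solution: Change to a moving frame: let $\eta = x + 2\tau$, $\sigma = \tau$ and write $u(x,\tau) = w(\eta,\sigma)$.
By the chain rule $u_{\tau} = w_{\sigma} + 2w_{\eta}$, $u_x = w_{\eta}$, $u_{xx} = w_{\eta\eta}$.
Then $u_{\tau} - 2u_x = w_{\sigma}$: the advection term cancels and the PDE becomes the heat equation $w_{\sigma} = w_{\eta\eta}$ on $\eta \in \mathbb{R}$.
Initial data: $w(\eta,0) = u(\eta,0) = 3 \sin(3 \eta) + 2 \sin(4 \eta)$.
On $\eta \in \mathbb{R}$ each mode satisfies $(\sin(n\eta))'' = -n^2 \sin(n\eta)$, so $e^{-n^2\sigma} \sin(n\eta)$ solves the heat equation; by superposition $w(\eta,\sigma) = \sum c_n e^{-n^2\sigma} \sin(n\eta)$.
Reading off the coefficients: $c_3=3, c_4=2$, so $w(\eta,\sigma) = 3 e^{-9 \sigma} \sin(3 \eta) + 2 e^{-16 \sigma} \sin(4 \eta)$.
Substituting back $\eta = x + 2\tau$, $\sigma = \tau$: $u(x,\tau) = w(x + 2\tau, \tau)$.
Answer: $u(x, \tau) = 3 e^{-9 \tau} \sin(6 \tau + 3 x) + 2 e^{-16 \tau} \sin(8 \tau + 4 x)$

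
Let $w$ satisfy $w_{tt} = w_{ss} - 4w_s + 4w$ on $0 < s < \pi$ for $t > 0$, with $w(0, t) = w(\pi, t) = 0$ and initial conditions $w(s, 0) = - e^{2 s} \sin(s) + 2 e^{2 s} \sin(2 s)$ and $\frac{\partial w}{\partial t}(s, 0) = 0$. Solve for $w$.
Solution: Substitute $w = e^{2s}u$, i.e. $u = e^{-2s}w$.
By the product rule, $w_s = e^{2s}(u_s + 2u)$, $w_{ss} = e^{2s}(u_{ss} + 4u_s + 4u)$, $w_{tt} = e^{2s}u_{tt}$.
Substituting into the PDE and dividing by $e^{2s}$: $u_{tt} = (u_{ss} + 4u_s + 4u) - 4(u_s + 2u) + 4u$.
The lower-order terms cancel, leaving the standard wave equation $u_{tt} = u_{ss}$.
Initial data for $u$: $u(s,0) = e^{-2s}w(s,0) = - \sin(s) + 2 \sin(2 s)$; $u_t(s,0) = e^{-2s}w_t(s,0) = 0$. The boundary conditions carry over: $u(0,t) = u(\pi,t) = 0$.
Solve for $u$:
  Using separation of variables $u = X(s)T(t)$:
  Eigenfunctions: $\sin(ns)$, $n = 1, 2, 3, \ldots$
  General solution: $u(s, t) = \sum [A_n \cos(n t) + B_n \sin(n t)] \sin(ns)$
  From $u(s,0) = - \sin(s) + 2 \sin(2 s)$: $A_1=-1, A_2=2$. From $u_t(s,0) = 0$: all $B_n = 0$.
Hence $u(s,t) = - \sin(s) \cos(t) + 2 \sin(2 s) \cos(2 t)$.
Transform back: $w(s,t) = e^{2s}u(s,t)$.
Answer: $w(s, t) = - e^{2 s} \sin(s) \cos(t) + 2 e^{2 s} \sin(2 s) \cos(2 t)$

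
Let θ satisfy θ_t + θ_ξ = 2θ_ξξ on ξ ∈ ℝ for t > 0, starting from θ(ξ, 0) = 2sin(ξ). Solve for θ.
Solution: Change to a moving frame: let η = ξ - t, σ = t and write θ(ξ,t) = u(η,σ).
By the chain rule θ_t = u_σ - u_η, θ_ξ = u_η, θ_ξξ = u_ηη.
Then θ_t + θ_ξ = u_σ: the advection term cancels and the PDE becomes the heat equation u_σ = 2u_ηη on η ∈ ℝ.
Initial data: u(η,0) = θ(η,0) = 2sin(η).
On η ∈ ℝ each mode satisfies (sin(nη))″ = -n² sin(nη), so exp(-2n²σ) sin(nη) solves the heat equation; by superposition u(η,σ) = Σ c_n exp(-2n²σ) sin(nη).
Reading off the coefficients: c_1=2, so u(η,σ) = 2exp(-2σ)sin(η).
Substituting back η = ξ - t, σ = t: θ(ξ,t) = u(ξ - t, t).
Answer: θ(ξ, t) = -2exp(-2t)sin(t - ξ)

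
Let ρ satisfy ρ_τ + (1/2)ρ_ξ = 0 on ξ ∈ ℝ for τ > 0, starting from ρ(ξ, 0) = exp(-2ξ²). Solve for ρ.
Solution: By characteristics (dξ/dτ = 1/2), ρ(ξ,τ) = f(ξ - (1/2)τ) with f = ρ(·, 0).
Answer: ρ(ξ, τ) = exp(-2(ξ - τ/2)²)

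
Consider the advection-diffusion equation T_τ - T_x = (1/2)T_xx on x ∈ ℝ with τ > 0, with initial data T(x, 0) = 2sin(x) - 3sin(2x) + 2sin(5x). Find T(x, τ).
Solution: Moving frame: η = x + τ, σ = τ, T = u(η,σ), so T_τ = u_σ + u_η and T_xx = u_ηη.
Hence T_τ - T_x = u_σ and the PDE becomes the heat equation u_σ = (1/2)u_ηη on η ∈ ℝ.
Initial data: u(η,0) = T(η,0) = 2sin(η) - 3sin(2η) + 2sin(5η). Each mode sin(nη) decays as exp(-n²σ/2) on ℝ, so u(η,σ) = Σ c_n exp(-n²σ/2) sin(nη) with c_1=2, c_2=-3, c_5=2: u(η,σ) = -3exp(-2σ)sin(2η) + 2exp(-σ/2)sin(η) + 2exp(-25σ/2)sin(5η).
Substituting back: T(x,τ) = u(x + τ, τ).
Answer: T(x, τ) = -3exp(-2τ)sin(2x + 2τ) + 2exp(-τ/2)sin(x + τ) + 2exp(-25τ/2)sin(5x + 5τ)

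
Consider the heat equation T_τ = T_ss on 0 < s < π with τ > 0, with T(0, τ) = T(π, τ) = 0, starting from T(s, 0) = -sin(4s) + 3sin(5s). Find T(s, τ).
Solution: Separating variables: T = Σ c_n exp(-n²τ) sin(ns). From T(s,0) = -sin(4s) + 3sin(5s): c_4=-1, c_5=3.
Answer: T(s, τ) = -exp(-16τ)sin(4s) + 3exp(-25τ)sin(5s)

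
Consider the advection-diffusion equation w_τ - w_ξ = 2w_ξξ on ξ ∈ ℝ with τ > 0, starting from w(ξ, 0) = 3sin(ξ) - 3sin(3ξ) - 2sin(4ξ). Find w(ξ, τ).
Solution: Moving frame: η = ξ + τ, σ = τ, w = u(η,σ), so w_τ = u_σ + u_η and w_ξξ = u_ηη.
Hence w_τ - w_ξ = u_σ and the PDE becomes the heat equation u_σ = 2u_ηη on η ∈ ℝ.
Initial data: u(η,0) = w(η,0) = 3sin(η) - 3sin(3η) - 2sin(4η). Each mode sin(nη) decays as exp(-2n²σ) on ℝ, so u(η,σ) = Σ c_n exp(-2n²σ) sin(nη) with c_1=3, c_3=-3, c_4=-2: u(η,σ) = 3exp(-2σ)sin(η) - 3exp(-18σ)sin(3η) - 2exp(-32σ)sin(4η).
Substituting back: w(ξ,τ) = u(ξ + τ, τ).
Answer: w(ξ, τ) = 3exp(-2τ)sin(ξ + τ) - 3exp(-18τ)sin(3ξ + 3τ) - 2exp(-32τ)sin(4ξ + 4τ)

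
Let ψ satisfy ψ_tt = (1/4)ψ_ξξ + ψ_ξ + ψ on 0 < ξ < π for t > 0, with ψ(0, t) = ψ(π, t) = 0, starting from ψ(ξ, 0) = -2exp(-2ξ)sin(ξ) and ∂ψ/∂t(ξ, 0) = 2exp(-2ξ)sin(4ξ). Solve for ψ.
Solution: Substitute ψ = exp(-2ξ)u.
Then ψ_ξ = exp(-2ξ)(u_ξ - 2u), ψ_ξξ = exp(-2ξ)(u_ξξ - 4u_ξ + 4u), ψ_tt = exp(-2ξ)u_tt; substituting and dividing by exp(-2ξ), the lower-order terms cancel: u_tt = (1/4)u_ξξ (standard wave equation).
Data for u: u(ξ,0) = exp(2ξ)ψ(ξ,0) = -2sin(ξ); u_t(ξ,0) = exp(2ξ)ψ_t(ξ,0) = 2sin(4ξ). The boundary conditions carry over: u(0,t) = u(π,t) = 0.
Separating variables: u = Σ [A_n cos(ω_n t) + B_n sin(ω_n t)] sin(nξ), ω_n = n/2. From ICs (B_n = velocity coefficient / ω_n): A_1=-2, B_4=1.
So u(ξ,t) = sin(2t)sin(4ξ) - 2sin(ξ)cos(t/2), and ψ(ξ,t) = exp(-2ξ)u(ξ,t).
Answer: ψ(ξ, t) = exp(-2ξ)sin(2t)sin(4ξ) - 2exp(-2ξ)sin(ξ)cos(t/2)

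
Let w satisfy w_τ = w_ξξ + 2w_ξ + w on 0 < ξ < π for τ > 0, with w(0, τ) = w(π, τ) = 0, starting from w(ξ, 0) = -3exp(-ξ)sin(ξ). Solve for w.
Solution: Substitute w = exp(-ξ)u.
Then w_ξ = exp(-ξ)(u_ξ - u), w_ξξ = exp(-ξ)(u_ξξ - 2u_ξ + u), w_τ = exp(-ξ)u_τ; substituting and dividing by exp(-ξ), the lower-order terms cancel: u_τ = u_ξξ (standard heat equation).
Data for u: u(ξ,0) = exp(ξ)w(ξ,0) = -3sin(ξ). The boundary conditions carry over: u(0,τ) = u(π,τ) = 0.
Separating variables: u = Σ c_n exp(-n²τ) sin(nξ). From u(ξ,0) = -3sin(ξ): c_1=-3.
So u(ξ,τ) = -3exp(-τ)sin(ξ), and w(ξ,τ) = exp(-ξ)u(ξ,τ).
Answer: w(ξ, τ) = -3exp(-ξ)exp(-τ)sin(ξ)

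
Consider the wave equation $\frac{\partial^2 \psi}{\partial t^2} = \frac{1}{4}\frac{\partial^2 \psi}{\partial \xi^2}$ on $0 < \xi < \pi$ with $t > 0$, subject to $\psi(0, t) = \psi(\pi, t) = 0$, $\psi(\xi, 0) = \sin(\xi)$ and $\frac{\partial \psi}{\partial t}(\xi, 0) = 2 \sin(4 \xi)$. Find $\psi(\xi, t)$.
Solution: Separating variables: $\psi = \sum [A_n \cos(\omega_n t) + B_n \sin(\omega_n t)] \sin(n\xi)$, $\omega_n = n/2$. From ICs ($B_n$ = velocity coefficient / $\omega_n$): $A_1=1, B_4=1$.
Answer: $\psi(\xi, t) = \sin(\xi) \cos(t/2) + \sin(4 \xi) \sin(2 t)$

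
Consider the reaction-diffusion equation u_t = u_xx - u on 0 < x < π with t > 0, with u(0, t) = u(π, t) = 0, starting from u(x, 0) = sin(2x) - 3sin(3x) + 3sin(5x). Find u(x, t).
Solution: Substitute u = exp(-t)w.
Then u_t = exp(-t)(w_t - w), u_xx = exp(-t)w_xx; substituting and dividing by exp(-t), the lower-order terms cancel: w_t = w_xx (standard heat equation).
Data for w: w(x,0) = u(x,0) = sin(2x) - 3sin(3x) + 3sin(5x). The boundary conditions carry over: w(0,t) = w(π,t) = 0.
Separating variables: w = Σ c_n exp(-n²t) sin(nx). From w(x,0) = sin(2x) - 3sin(3x) + 3sin(5x): c_2=1, c_3=-3, c_5=3.
So w(x,t) = exp(-4t)sin(2x) - 3exp(-9t)sin(3x) + 3exp(-25t)sin(5x), and u(x,t) = exp(-t)w(x,t).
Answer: u(x, t) = exp(-5t)sin(2x) - 3exp(-10t)sin(3x) + 3exp(-26t)sin(5x)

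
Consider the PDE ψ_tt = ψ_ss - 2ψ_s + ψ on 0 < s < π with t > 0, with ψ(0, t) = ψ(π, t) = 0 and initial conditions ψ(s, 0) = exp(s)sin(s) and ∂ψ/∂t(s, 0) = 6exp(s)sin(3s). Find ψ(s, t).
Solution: Substitute ψ = exp(s)u, i.e. u = exp(-s)ψ.
By the product rule, ψ_s = exp(s)(u_s + u), ψ_ss = exp(s)(u_ss + 2u_s + u), ψ_tt = exp(s)u_tt.
Substituting into the PDE and dividing by exp(s): u_tt = (u_ss + 2u_s + u) - 2(u_s + u) + u.
The lower-order terms cancel, leaving the standard wave equation u_tt = u_ss.
Initial data for u: u(s,0) = exp(-s)ψ(s,0) = sin(s); u_t(s,0) = exp(-s)ψ_t(s,0) = 6sin(3s). The boundary conditions carry over: u(0,t) = u(π,t) = 0.
Solve for u:
  Using separation of variables u = X(s)T(t):
  Eigenfunctions: sin(ns), n = 1, 2, 3, ...
  General solution: u(s, t) = Σ [A_n cos(n t) + B_n sin(n t)] sin(ns)
  From u(s,0) = sin(s): A_1=1. From u_t(s,0) = 6sin(3s), using u_t(s,0) = Σ ω_n B_n sin(ns) with ω_n = n: B_3 = 6/3 = 2.
Hence u(s,t) = sin(s)cos(t) + 2sin(3s)sin(3t).
Transform back: ψ(s,t) = exp(s)u(s,t).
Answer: ψ(s, t) = exp(s)sin(s)cos(t) + 2exp(s)sin(3s)sin(3t)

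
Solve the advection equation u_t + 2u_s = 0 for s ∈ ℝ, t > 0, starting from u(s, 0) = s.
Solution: By method of characteristics (waves move right with speed 2):
Along characteristics s - 2t = const, u is constant, so u(s,t) = f(s - 2t) with f = u(·, 0).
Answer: u(s, t) = s - 2t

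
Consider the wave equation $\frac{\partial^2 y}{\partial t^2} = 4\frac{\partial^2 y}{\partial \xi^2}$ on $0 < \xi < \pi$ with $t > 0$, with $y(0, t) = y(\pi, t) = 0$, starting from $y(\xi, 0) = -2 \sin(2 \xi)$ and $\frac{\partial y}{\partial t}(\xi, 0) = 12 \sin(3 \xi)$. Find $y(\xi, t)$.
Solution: Separating variables: $y = \sum [A_n \cos(\omega_n t) + B_n \sin(\omega_n t)] \sin(n\xi)$, $\omega_n = 2n$. From ICs ($B_n$ = velocity coefficient / $\omega_n$): $A_2=-2, B_3=2$.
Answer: $y(\xi, t) = -2 \sin(2 \xi) \cos(4 t) + 2 \sin(3 \xi) \sin(6 t)$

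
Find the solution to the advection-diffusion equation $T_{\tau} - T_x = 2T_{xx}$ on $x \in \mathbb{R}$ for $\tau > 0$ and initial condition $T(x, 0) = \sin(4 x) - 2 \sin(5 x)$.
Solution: Moving frame: $\eta = x + \tau$, $\sigma = \tau$, $T = u(\eta,\sigma)$, so $T_{\tau} = u_{\sigma} + u_{\eta}$ and $T_{xx} = u_{\eta\eta}$.
Hence $T_{\tau} - T_x = u_{\sigma}$ and the PDE becomes the heat equation $u_{\sigma} = 2u_{\eta\eta}$ on $\eta \in \mathbb{R}$.
Initial data: $u(\eta,0) = T(\eta,0) = \sin(4 \eta) - 2 \sin(5 \eta)$. Each mode $\sin(n\eta)$ decays as $e^{-2n^2\sigma}$ on $\mathbb{R}$, so $u(\eta,\sigma) = \sum c_n e^{-2n^2\sigma} \sin(n\eta)$ with $c_4=1, c_5=-2$: $u(\eta,\sigma) = e^{-32 \sigma} \sin(4 \eta) - 2 e^{-50 \sigma} \sin(5 \eta)$.
Substituting back: $T(x,\tau) = u(x + \tau, \tau)$.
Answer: $T(x, \tau) = e^{-32 \tau} \sin(4 \tau + 4 x) - 2 e^{-50 \tau} \sin(5 \tau + 5 x)$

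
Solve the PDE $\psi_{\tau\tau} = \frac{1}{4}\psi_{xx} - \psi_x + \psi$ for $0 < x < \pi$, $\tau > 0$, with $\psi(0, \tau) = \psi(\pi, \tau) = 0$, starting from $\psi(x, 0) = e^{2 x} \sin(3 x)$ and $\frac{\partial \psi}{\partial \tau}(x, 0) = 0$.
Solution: Substitute $\psi = e^{2x}u$.
Then $\psi_x = e^{2x}(u_x + 2u)$, $\psi_{xx} = e^{2x}(u_{xx} + 4u_x + 4u)$, $\psi_{\tau\tau} = e^{2x}u_{\tau\tau}$; substituting and dividing by $e^{2x}$, the lower-order terms cancel: $u_{\tau\tau} = \frac{1}{4}u_{xx}$ (standard wave equation).
Data for $u$: $u(x,0) = e^{-2x}\psi(x,0) = \sin(3 x)$; $u_{\tau}(x,0) = e^{-2x}\psi_{\tau}(x,0) = 0$. The boundary conditions carry over: $u(0,\tau) = u(\pi,\tau) = 0$.
Separating variables: $u = \sum [A_n \cos(\omega_n \tau) + B_n \sin(\omega_n \tau)] \sin(nx)$, $\omega_n = n/2$. From ICs: $A_3=1$.
So $u(x,\tau) = \sin(3 x) \cos(3 \tau/2)$, and $\psi(x,\tau) = e^{2x}u(x,\tau)$.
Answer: $\psi(x, \tau) = e^{2 x} \sin(3 x) \cos(3 \tau/2)$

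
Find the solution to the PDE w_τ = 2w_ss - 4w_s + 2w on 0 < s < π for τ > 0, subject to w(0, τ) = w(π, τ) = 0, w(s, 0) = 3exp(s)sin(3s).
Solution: Substitute w = exp(s)u, i.e. u = exp(-s)w.
By the product rule, w_s = exp(s)(u_s + u), w_ss = exp(s)(u_ss + 2u_s + u), w_τ = exp(s)u_τ.
Substituting into the PDE and dividing by exp(s): u_τ = 2(u_ss + 2u_s + u) - 4(u_s + u) + 2u.
The lower-order terms cancel, leaving the standard heat equation u_τ = 2u_ss.
Initial data for u: u(s,0) = exp(-s)w(s,0) = 3sin(3s). The boundary conditions carry over: u(0,τ) = u(π,τ) = 0.
Solve for u:
  Using separation of variables u = X(s)T(τ):
  Eigenfunctions: sin(ns), n = 1, 2, 3, ...
  General solution: u(s, τ) = Σ c_n sin(ns) exp(-2n² τ)
  Matching u(s,0) = 3sin(3s) term by term: c_3=3.
Hence u(s,τ) = 3exp(-18τ)sin(3s).
Transform back: w(s,τ) = exp(s)u(s,τ).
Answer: w(s, τ) = 3exp(s)exp(-18τ)sin(3s)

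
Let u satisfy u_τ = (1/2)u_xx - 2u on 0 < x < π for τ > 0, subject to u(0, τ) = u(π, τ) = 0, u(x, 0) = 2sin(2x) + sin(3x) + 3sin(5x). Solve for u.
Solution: Substitute u = exp(-2τ)w, i.e. w = exp(2τ)u.
By the product rule, u_τ = exp(-2τ)(w_τ - 2w), u_xx = exp(-2τ)w_xx.
Substituting into the PDE and dividing by exp(-2τ): w_τ - 2w = (1/2)w_xx - 2w.
The lower-order terms cancel, leaving the standard heat equation w_τ = (1/2)w_xx.
Initial data for w: w(x,0) = u(x,0) = 2sin(2x) + sin(3x) + 3sin(5x). The boundary conditions carry over: w(0,τ) = w(π,τ) = 0.
Solve for w:
  Using separation of variables w = X(x)T(τ):
  Eigenfunctions: sin(nx), n = 1, 2, 3, ...
  General solution: w(x, τ) = Σ c_n sin(nx) exp(-n² τ/2)
  Matching w(x,0) = 2sin(2x) + sin(3x) + 3sin(5x) term by term: c_2=2, c_3=1, c_5=3.
Hence w(x,τ) = 2exp(-2τ)sin(2x) + exp(-9τ/2)sin(3x) + 3exp(-25τ/2)sin(5x).
Transform back: u(x,τ) = exp(-2τ)w(x,τ).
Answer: u(x, τ) = 2exp(-4τ)sin(2x) + exp(-13τ/2)sin(3x) + 3exp(-29τ/2)sin(5x)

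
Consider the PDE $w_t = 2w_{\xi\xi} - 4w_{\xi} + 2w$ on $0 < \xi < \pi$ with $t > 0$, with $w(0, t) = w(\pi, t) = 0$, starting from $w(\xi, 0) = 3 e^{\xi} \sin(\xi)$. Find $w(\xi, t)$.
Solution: Substitute $w = e^{\xi}u$.
Then $w_{\xi} = e^{\xi}(u_{\xi} + u)$, $w_{\xi\xi} = e^{\xi}(u_{\xi\xi} + 2u_{\xi} + u)$, $w_t = e^{\xi}u_t$; substituting and dividing by $e^{\xi}$, the lower-order terms cancel: $u_t = 2u_{\xi\xi}$ (standard heat equation).
Data for $u$: $u(\xi,0) = e^{-\xi}w(\xi,0) = 3 \sin(\xi)$. The boundary conditions carry over: $u(0,t) = u(\pi,t) = 0$.
Separating variables: $u = \sum c_n e^{-2n^2t} \sin(n\xi)$. From $u(\xi,0) = 3 \sin(\xi)$: $c_1=3$.
So $u(\xi,t) = 3 e^{-2 t} \sin(\xi)$, and $w(\xi,t) = e^{\xi}u(\xi,t)$.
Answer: $w(\xi, t) = 3 e^{\xi} e^{-2 t} \sin(\xi)$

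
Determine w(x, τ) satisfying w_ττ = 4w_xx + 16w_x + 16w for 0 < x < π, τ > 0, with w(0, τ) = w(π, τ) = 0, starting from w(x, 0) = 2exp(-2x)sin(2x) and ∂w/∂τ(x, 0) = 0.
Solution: Substitute w = exp(-2x)u.
Then w_x = exp(-2x)(u_x - 2u), w_xx = exp(-2x)(u_xx - 4u_x + 4u), w_ττ = exp(-2x)u_ττ; substituting and dividing by exp(-2x), the lower-order terms cancel: u_ττ = 4u_xx (standard wave equation).
Data for u: u(x,0) = exp(2x)w(x,0) = 2sin(2x); u_τ(x,0) = exp(2x)w_τ(x,0) = 0. The boundary conditions carry over: u(0,τ) = u(π,τ) = 0.
Separating variables: u = Σ [A_n cos(ω_n τ) + B_n sin(ω_n τ)] sin(nx), ω_n = 2n. From ICs: A_2=2.
So u(x,τ) = 2sin(2x)cos(4τ), and w(x,τ) = exp(-2x)u(x,τ).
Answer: w(x, τ) = 2exp(-2x)sin(2x)cos(4τ)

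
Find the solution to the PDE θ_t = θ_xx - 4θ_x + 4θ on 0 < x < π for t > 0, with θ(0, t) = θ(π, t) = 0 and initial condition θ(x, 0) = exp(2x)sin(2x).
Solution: Substitute θ = exp(2x)u, i.e. u = exp(-2x)θ.
By the product rule, θ_x = exp(2x)(u_x + 2u), θ_xx = exp(2x)(u_xx + 4u_x + 4u), θ_t = exp(2x)u_t.
Substituting into the PDE and dividing by exp(2x): u_t = (u_xx + 4u_x + 4u) - 4(u_x + 2u) + 4u.
The lower-order terms cancel, leaving the standard heat equation u_t = u_xx.
Initial data for u: u(x,0) = exp(-2x)θ(x,0) = sin(2x). The boundary conditions carry over: u(0,t) = u(π,t) = 0.
Solve for u:
  Using separation of variables u = X(x)G(t):
  Eigenfunctions: sin(nx), n = 1, 2, 3, ...
  General solution: u(x, t) = Σ c_n sin(nx) exp(-n² t)
  Matching u(x,0) = sin(2x) term by term: c_2=1.
Hence u(x,t) = exp(-4t)sin(2x).
Transform back: θ(x,t) = exp(2x)u(x,t).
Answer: θ(x, t) = exp(-4t)exp(2x)sin(2x)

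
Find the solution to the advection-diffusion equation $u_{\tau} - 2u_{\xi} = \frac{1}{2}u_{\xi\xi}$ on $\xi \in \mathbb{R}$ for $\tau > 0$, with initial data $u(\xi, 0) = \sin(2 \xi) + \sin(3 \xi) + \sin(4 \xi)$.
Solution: Change to a moving frame: let $\eta = \xi + 2\tau$, $\sigma = \tau$ and write $u(\xi,\tau) = w(\eta,\sigma)$.
By the chain rule $u_{\tau} = w_{\sigma} + 2w_{\eta}$, $u_{\xi} = w_{\eta}$, $u_{\xi\xi} = w_{\eta\eta}$.
Then $u_{\tau} - 2u_{\xi} = w_{\sigma}$: the advection term cancels and the PDE becomes the heat equation $w_{\sigma} = \frac{1}{2}w_{\eta\eta}$ on $\eta \in \mathbb{R}$.
Initial data: $w(\eta,0) = u(\eta,0) = \sin(2 \eta) + \sin(3 \eta) + \sin(4 \eta)$.
On $\eta \in \mathbb{R}$ each mode satisfies $(\sin(n\eta))'' = -n^2 \sin(n\eta)$, so $e^{-n^2\sigma/2} \sin(n\eta)$ solves the heat equation; by superposition $w(\eta,\sigma) = \sum c_n e^{-n^2\sigma/2} \sin(n\eta)$.
Reading off the coefficients: $c_2=1, c_3=1, c_4=1$, so $w(\eta,\sigma) = e^{-2 \sigma} \sin(2 \eta) + e^{-8 \sigma} \sin(4 \eta) + e^{-9 \sigma/2} \sin(3 \eta)$.
Substituting back $\eta = \xi + 2\tau$, $\sigma = \tau$: $u(\xi,\tau) = w(\xi + 2\tau, \tau)$.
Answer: $u(\xi, \tau) = e^{-2 \tau} \sin(4 \tau + 2 \xi) + e^{-8 \tau} \sin(8 \tau + 4 \xi) + e^{-9 \tau/2} \sin(6 \tau + 3 \xi)$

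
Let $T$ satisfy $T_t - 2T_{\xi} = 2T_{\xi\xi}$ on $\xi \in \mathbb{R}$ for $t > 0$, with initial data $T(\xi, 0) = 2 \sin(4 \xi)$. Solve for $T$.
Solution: Moving frame: $\eta = \xi + 2t$, $\sigma = t$, $T = u(\eta,\sigma)$, so $T_t = u_{\sigma} + 2u_{\eta}$ and $T_{\xi\xi} = u_{\eta\eta}$.
Hence $T_t - 2T_{\xi} = u_{\sigma}$ and the PDE becomes the heat equation $u_{\sigma} = 2u_{\eta\eta}$ on $\eta \in \mathbb{R}$.
Initial data: $u(\eta,0) = T(\eta,0) = 2 \sin(4 \eta)$. Each mode $\sin(n\eta)$ decays as $e^{-2n^2\sigma}$ on $\mathbb{R}$, so $u(\eta,\sigma) = \sum c_n e^{-2n^2\sigma} \sin(n\eta)$ with $c_4=2$: $u(\eta,\sigma) = 2 e^{-32 \sigma} \sin(4 \eta)$.
Substituting back: $T(\xi,t) = u(\xi + 2t, t)$.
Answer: $T(\xi, t) = 2 e^{-32 t} \sin(4 \xi + 8 t)$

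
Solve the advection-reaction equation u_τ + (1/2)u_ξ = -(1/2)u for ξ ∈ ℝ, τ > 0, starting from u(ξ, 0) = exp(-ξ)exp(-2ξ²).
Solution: Substitute u = exp(-ξ)w.
Then u_ξ = exp(-ξ)(w_ξ - w), u_τ = exp(-ξ)w_τ; substituting and dividing by exp(-ξ), the lower-order terms cancel: w_τ + (1/2)w_ξ = 0 (standard advection equation).
Data for w: w(ξ,0) = exp(ξ)u(ξ,0) = exp(-2ξ²).
By characteristics (dξ/dτ = 1/2), w(ξ,τ) = f(ξ - (1/2)τ) with f = w(·, 0).
So w(ξ,τ) = exp(-2(ξ - τ/2)²), and u(ξ,τ) = exp(-ξ)w(ξ,τ).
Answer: u(ξ, τ) = exp(-ξ)exp(-2(ξ - τ/2)²)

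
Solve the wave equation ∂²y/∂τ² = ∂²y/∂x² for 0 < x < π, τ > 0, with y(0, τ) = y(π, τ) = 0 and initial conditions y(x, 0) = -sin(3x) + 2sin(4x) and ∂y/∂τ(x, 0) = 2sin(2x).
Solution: Using separation of variables y = X(x)T(τ):
Eigenfunctions: sin(nx), n = 1, 2, 3, ...
General solution: y(x, τ) = Σ [A_n cos(n τ) + B_n sin(n τ)] sin(nx)
From y(x,0) = -sin(3x) + 2sin(4x): A_3=-1, A_4=2. From y_τ(x,0) = 2sin(2x), using y_τ(x,0) = Σ ω_n B_n sin(nx) with ω_n = n: B_2 = 2/2 = 1.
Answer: y(x, τ) = sin(2x)sin(2τ) - sin(3x)cos(3τ) + 2sin(4x)cos(4τ)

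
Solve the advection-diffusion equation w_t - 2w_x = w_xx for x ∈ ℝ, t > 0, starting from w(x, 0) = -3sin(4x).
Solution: Change to a moving frame: let η = x + 2t, σ = t and write w(x,t) = u(η,σ).
By the chain rule w_t = u_σ + 2u_η, w_x = u_η, w_xx = u_ηη.
Then w_t - 2w_x = u_σ: the advection term cancels and the PDE becomes the heat equation u_σ = u_ηη on η ∈ ℝ.
Initial data: u(η,0) = w(η,0) = -3sin(4η).
On η ∈ ℝ each mode satisfies (sin(nη))″ = -n² sin(nη), so exp(-n²σ) sin(nη) solves the heat equation; by superposition u(η,σ) = Σ c_n exp(-n²σ) sin(nη).
Reading off the coefficients: c_4=-3, so u(η,σ) = -3exp(-16σ)sin(4η).
Substituting back η = x + 2t, σ = t: w(x,t) = u(x + 2t, t).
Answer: w(x, t) = -3exp(-16t)sin(8t + 4x)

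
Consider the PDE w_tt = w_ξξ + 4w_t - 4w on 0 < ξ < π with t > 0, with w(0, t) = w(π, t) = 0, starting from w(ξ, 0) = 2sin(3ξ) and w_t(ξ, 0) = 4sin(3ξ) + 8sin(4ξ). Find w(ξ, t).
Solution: Substitute w = exp(2t)u, i.e. u = exp(-2t)w.
By the product rule, w_t = exp(2t)(u_t + 2u), w_tt = exp(2t)(u_tt + 4u_t + 4u), w_ξξ = exp(2t)u_ξξ.
Substituting into the PDE and dividing by exp(2t): u_tt + 4u_t + 4u = u_ξξ + 4(u_t + 2u) - 4u.
The lower-order terms cancel, leaving the standard wave equation u_tt = u_ξξ.
Initial data for u: u(ξ,0) = w(ξ,0) = 2sin(3ξ); u_t(ξ,0) = w_t(ξ,0) - 2w(ξ,0) = 8sin(4ξ). The boundary conditions carry over: u(0,t) = u(π,t) = 0.
Solve for u:
  Using separation of variables u = X(ξ)T(t):
  Eigenfunctions: sin(nξ), n = 1, 2, 3, ...
  General solution: u(ξ, t) = Σ [A_n cos(n t) + B_n sin(n t)] sin(nξ)
  From u(ξ,0) = 2sin(3ξ): A_3=2. From u_t(ξ,0) = 8sin(4ξ), using u_t(ξ,0) = Σ ω_n B_n sin(nξ) with ω_n = n: B_4 = 8/4 = 2.
Hence u(ξ,t) = 2sin(4t)sin(4ξ) + 2sin(3ξ)cos(3t).
Transform back: w(ξ,t) = exp(2t)u(ξ,t).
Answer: w(ξ, t) = 2exp(2t)sin(4t)sin(4ξ) + 2exp(2t)sin(3ξ)cos(3t)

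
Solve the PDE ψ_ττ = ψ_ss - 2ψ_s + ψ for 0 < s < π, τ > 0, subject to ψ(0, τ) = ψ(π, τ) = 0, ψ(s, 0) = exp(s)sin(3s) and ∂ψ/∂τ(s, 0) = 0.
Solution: Substitute ψ = exp(s)u, i.e. u = exp(-s)ψ.
By the product rule, ψ_s = exp(s)(u_s + u), ψ_ss = exp(s)(u_ss + 2u_s + u), ψ_ττ = exp(s)u_ττ.
Substituting into the PDE and dividing by exp(s): u_ττ = (u_ss + 2u_s + u) - 2(u_s + u) + u.
The lower-order terms cancel, leaving the standard wave equation u_ττ = u_ss.
Initial data for u: u(s,0) = exp(-s)ψ(s,0) = sin(3s); u_τ(s,0) = exp(-s)ψ_τ(s,0) = 0. The boundary conditions carry over: u(0,τ) = u(π,τ) = 0.
Solve for u:
  Using separation of variables u = X(s)T(τ):
  Eigenfunctions: sin(ns), n = 1, 2, 3, ...
  General solution: u(s, τ) = Σ [A_n cos(n τ) + B_n sin(n τ)] sin(ns)
  From u(s,0) = sin(3s): A_3=1. From u_τ(s,0) = 0: all B_n = 0.
Hence u(s,τ) = sin(3s)cos(3τ).
Transform back: ψ(s,τ) = exp(s)u(s,τ).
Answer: ψ(s, τ) = exp(s)sin(3s)cos(3τ)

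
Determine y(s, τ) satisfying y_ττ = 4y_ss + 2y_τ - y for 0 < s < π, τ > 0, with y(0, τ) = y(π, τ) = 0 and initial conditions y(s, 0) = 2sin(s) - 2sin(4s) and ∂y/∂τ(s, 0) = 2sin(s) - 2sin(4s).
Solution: Substitute y = exp(τ)u, i.e. u = exp(-τ)y.
By the product rule, y_τ = exp(τ)(u_τ + u), y_ττ = exp(τ)(u_ττ + 2u_τ + u), y_ss = exp(τ)u_ss.
Substituting into the PDE and dividing by exp(τ): u_ττ + 2u_τ + u = 4u_ss + 2(u_τ + u) - u.
The lower-order terms cancel, leaving the standard wave equation u_ττ = 4u_ss.
Initial data for u: u(s,0) = y(s,0) = 2sin(s) - 2sin(4s); u_τ(s,0) = y_τ(s,0) - y(s,0) = 0. The boundary conditions carry over: u(0,τ) = u(π,τ) = 0.
Solve for u:
  Using separation of variables u = X(s)T(τ):
  Eigenfunctions: sin(ns), n = 1, 2, 3, ...
  General solution: u(s, τ) = Σ [A_n cos(2n τ) + B_n sin(2n τ)] sin(ns)
  From u(s,0) = 2sin(s) - 2sin(4s): A_1=2, A_4=-2. From u_τ(s,0) = 0: all B_n = 0.
Hence u(s,τ) = 2sin(s)cos(2τ) - 2sin(4s)cos(8τ).
Transform back: y(s,τ) = exp(τ)u(s,τ).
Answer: y(s, τ) = 2exp(τ)sin(s)cos(2τ) - 2exp(τ)sin(4s)cos(8τ)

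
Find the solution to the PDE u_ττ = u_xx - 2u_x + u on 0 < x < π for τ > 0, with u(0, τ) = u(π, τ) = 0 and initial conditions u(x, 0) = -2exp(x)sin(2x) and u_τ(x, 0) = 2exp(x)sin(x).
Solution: Substitute u = exp(x)w.
Then u_x = exp(x)(w_x + w), u_xx = exp(x)(w_xx + 2w_x + w), u_ττ = exp(x)w_ττ; substituting and dividing by exp(x), the lower-order terms cancel: w_ττ = w_xx (standard wave equation).
Data for w: w(x,0) = exp(-x)u(x,0) = -2sin(2x); w_τ(x,0) = exp(-x)u_τ(x,0) = 2sin(x). The boundary conditions carry over: w(0,τ) = w(π,τ) = 0.
Separating variables: w = Σ [A_n cos(ω_n τ) + B_n sin(ω_n τ)] sin(nx), ω_n = n. From ICs (B_n = velocity coefficient / ω_n): A_2=-2, B_1=2.
So w(x,τ) = 2sin(x)sin(τ) - 2sin(2x)cos(2τ), and u(x,τ) = exp(x)w(x,τ).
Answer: u(x, τ) = 2exp(x)sin(x)sin(τ) - 2exp(x)sin(2x)cos(2τ)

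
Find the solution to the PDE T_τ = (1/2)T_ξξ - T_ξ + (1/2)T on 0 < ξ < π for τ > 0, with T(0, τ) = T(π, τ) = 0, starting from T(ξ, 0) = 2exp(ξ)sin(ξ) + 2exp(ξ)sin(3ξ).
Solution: Substitute T = exp(ξ)u.
Then T_ξ = exp(ξ)(u_ξ + u), T_ξξ = exp(ξ)(u_ξξ + 2u_ξ + u), T_τ = exp(ξ)u_τ; substituting and dividing by exp(ξ), the lower-order terms cancel: u_τ = (1/2)u_ξξ (standard heat equation).
Data for u: u(ξ,0) = exp(-ξ)T(ξ,0) = 2sin(ξ) + 2sin(3ξ). The boundary conditions carry over: u(0,τ) = u(π,τ) = 0.
Separating variables: u = Σ c_n exp(-n²τ/2) sin(nξ). From u(ξ,0) = 2sin(ξ) + 2sin(3ξ): c_1=2, c_3=2.
So u(ξ,τ) = 2exp(-τ/2)sin(ξ) + 2exp(-9τ/2)sin(3ξ), and T(ξ,τ) = exp(ξ)u(ξ,τ).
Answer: T(ξ, τ) = 2exp(ξ)exp(-τ/2)sin(ξ) + 2exp(ξ)exp(-9τ/2)sin(3ξ)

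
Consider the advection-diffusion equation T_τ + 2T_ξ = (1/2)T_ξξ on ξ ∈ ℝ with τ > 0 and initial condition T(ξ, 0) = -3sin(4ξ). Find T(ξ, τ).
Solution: Change to a moving frame: let η = ξ - 2τ, σ = τ and write T(ξ,τ) = u(η,σ).
By the chain rule T_τ = u_σ - 2u_η, T_ξ = u_η, T_ξξ = u_ηη.
Then T_τ + 2T_ξ = u_σ: the advection term cancels and the PDE becomes the heat equation u_σ = (1/2)u_ηη on η ∈ ℝ.
Initial data: u(η,0) = T(η,0) = -3sin(4η).
On η ∈ ℝ each mode satisfies (sin(nη))″ = -n² sin(nη), so exp(-n²σ/2) sin(nη) solves the heat equation; by superposition u(η,σ) = Σ c_n exp(-n²σ/2) sin(nη).
Reading off the coefficients: c_4=-3, so u(η,σ) = -3exp(-8σ)sin(4η).
Substituting back η = ξ - 2τ, σ = τ: T(ξ,τ) = u(ξ - 2τ, τ).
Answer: T(ξ, τ) = -3exp(-8τ)sin(4ξ - 8τ)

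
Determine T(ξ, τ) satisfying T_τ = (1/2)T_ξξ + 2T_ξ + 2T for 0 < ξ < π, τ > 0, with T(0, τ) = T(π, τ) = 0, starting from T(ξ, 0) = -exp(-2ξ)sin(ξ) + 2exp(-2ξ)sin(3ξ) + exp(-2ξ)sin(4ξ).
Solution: Substitute T = exp(-2ξ)u, i.e. u = exp(2ξ)T.
By the product rule, T_ξ = exp(-2ξ)(u_ξ - 2u), T_ξξ = exp(-2ξ)(u_ξξ - 4u_ξ + 4u), T_τ = exp(-2ξ)u_τ.
Substituting into the PDE and dividing by exp(-2ξ): u_τ = (1/2)(u_ξξ - 4u_ξ + 4u) + 2(u_ξ - 2u) + 2u.
The lower-order terms cancel, leaving the standard heat equation u_τ = (1/2)u_ξξ.
Initial data for u: u(ξ,0) = exp(2ξ)T(ξ,0) = -sin(ξ) + 2sin(3ξ) + sin(4ξ). The boundary conditions carry over: u(0,τ) = u(π,τ) = 0.
Solve for u:
  Using separation of variables u = X(ξ)G(τ):
  Eigenfunctions: sin(nξ), n = 1, 2, 3, ...
  General solution: u(ξ, τ) = Σ c_n sin(nξ) exp(-n² τ/2)
  Matching u(ξ,0) = -sin(ξ) + 2sin(3ξ) + sin(4ξ) term by term: c_1=-1, c_3=2, c_4=1.
Hence u(ξ,τ) = exp(-8τ)sin(4ξ) - exp(-τ/2)sin(ξ) + 2exp(-9τ/2)sin(3ξ).
Transform back: T(ξ,τ) = exp(-2ξ)u(ξ,τ).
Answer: T(ξ, τ) = exp(-2ξ)exp(-8τ)sin(4ξ) - exp(-2ξ)exp(-τ/2)sin(ξ) + 2exp(-2ξ)exp(-9τ/2)sin(3ξ)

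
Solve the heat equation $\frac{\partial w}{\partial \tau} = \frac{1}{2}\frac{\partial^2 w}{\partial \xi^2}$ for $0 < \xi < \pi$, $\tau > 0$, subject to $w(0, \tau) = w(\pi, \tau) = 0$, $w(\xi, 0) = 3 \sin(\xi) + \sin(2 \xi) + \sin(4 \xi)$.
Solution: Separating variables: $w = \sum c_n e^{-n^2\tau/2} \sin(n\xi)$. From $w(\xi,0) = 3 \sin(\xi) + \sin(2 \xi) + \sin(4 \xi)$: $c_1=3, c_2=1, c_4=1$.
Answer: $w(\xi, \tau) = e^{-2 \tau} \sin(2 \xi) + e^{-8 \tau} \sin(4 \xi) + 3 e^{-\tau/2} \sin(\xi)$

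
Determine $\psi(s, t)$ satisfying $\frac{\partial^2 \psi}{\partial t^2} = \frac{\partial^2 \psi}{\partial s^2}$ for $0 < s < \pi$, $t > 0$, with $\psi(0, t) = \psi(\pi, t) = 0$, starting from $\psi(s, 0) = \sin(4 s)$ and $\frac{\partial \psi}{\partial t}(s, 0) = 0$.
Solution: Separating variables: $\psi = \sum [A_n \cos(\omega_n t) + B_n \sin(\omega_n t)] \sin(ns)$, $\omega_n = n$. From ICs: $A_4=1$.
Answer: $\psi(s, t) = \sin(4 s) \cos(4 t)$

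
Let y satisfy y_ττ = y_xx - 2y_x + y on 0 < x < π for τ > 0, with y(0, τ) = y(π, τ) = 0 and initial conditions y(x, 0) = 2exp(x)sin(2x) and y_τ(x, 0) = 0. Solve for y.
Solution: Substitute y = exp(x)u.
Then y_x = exp(x)(u_x + u), y_xx = exp(x)(u_xx + 2u_x + u), y_ττ = exp(x)u_ττ; substituting and dividing by exp(x), the lower-order terms cancel: u_ττ = u_xx (standard wave equation).
Data for u: u(x,0) = exp(-x)y(x,0) = 2sin(2x); u_τ(x,0) = exp(-x)y_τ(x,0) = 0. The boundary conditions carry over: u(0,τ) = u(π,τ) = 0.
Separating variables: u = Σ [A_n cos(ω_n τ) + B_n sin(ω_n τ)] sin(nx), ω_n = n. From ICs: A_2=2.
So u(x,τ) = 2sin(2x)cos(2τ), and y(x,τ) = exp(x)u(x,τ).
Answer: y(x, τ) = 2exp(x)sin(2x)cos(2τ)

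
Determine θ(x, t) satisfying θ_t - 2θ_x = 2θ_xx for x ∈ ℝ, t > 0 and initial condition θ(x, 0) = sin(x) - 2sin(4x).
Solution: Change to a moving frame: let η = x + 2t, σ = t and write θ(x,t) = u(η,σ).
By the chain rule θ_t = u_σ + 2u_η, θ_x = u_η, θ_xx = u_ηη.
Then θ_t - 2θ_x = u_σ: the advection term cancels and the PDE becomes the heat equation u_σ = 2u_ηη on η ∈ ℝ.
Initial data: u(η,0) = θ(η,0) = sin(η) - 2sin(4η).
On η ∈ ℝ each mode satisfies (sin(nη))″ = -n² sin(nη), so exp(-2n²σ) sin(nη) solves the heat equation; by superposition u(η,σ) = Σ c_n exp(-2n²σ) sin(nη).
Reading off the coefficients: c_1=1, c_4=-2, so u(η,σ) = exp(-2σ)sin(η) - 2exp(-32σ)sin(4η).
Substituting back η = x + 2t, σ = t: θ(x,t) = u(x + 2t, t).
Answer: θ(x, t) = exp(-2t)sin(2t + x) - 2exp(-32t)sin(8t + 4x)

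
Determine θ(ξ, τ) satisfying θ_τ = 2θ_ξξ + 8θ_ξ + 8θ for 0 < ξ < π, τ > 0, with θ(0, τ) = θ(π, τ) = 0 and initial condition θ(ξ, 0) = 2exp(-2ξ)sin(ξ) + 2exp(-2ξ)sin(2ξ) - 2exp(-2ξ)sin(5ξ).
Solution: Substitute θ = exp(-2ξ)u.
Then θ_ξ = exp(-2ξ)(u_ξ - 2u), θ_ξξ = exp(-2ξ)(u_ξξ - 4u_ξ + 4u), θ_τ = exp(-2ξ)u_τ; substituting and dividing by exp(-2ξ), the lower-order terms cancel: u_τ = 2u_ξξ (standard heat equation).
Data for u: u(ξ,0) = exp(2ξ)θ(ξ,0) = 2sin(ξ) + 2sin(2ξ) - 2sin(5ξ). The boundary conditions carry over: u(0,τ) = u(π,τ) = 0.
Separating variables: u = Σ c_n exp(-2n²τ) sin(nξ). From u(ξ,0) = 2sin(ξ) + 2sin(2ξ) - 2sin(5ξ): c_1=2, c_2=2, c_5=-2.
So u(ξ,τ) = 2exp(-2τ)sin(ξ) + 2exp(-8τ)sin(2ξ) - 2exp(-50τ)sin(5ξ), and θ(ξ,τ) = exp(-2ξ)u(ξ,τ).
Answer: θ(ξ, τ) = 2exp(-2ξ)exp(-2τ)sin(ξ) + 2exp(-2ξ)exp(-8τ)sin(2ξ) - 2exp(-2ξ)exp(-50τ)sin(5ξ)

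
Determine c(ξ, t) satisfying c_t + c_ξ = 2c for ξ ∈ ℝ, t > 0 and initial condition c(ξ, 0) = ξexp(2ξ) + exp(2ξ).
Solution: Substitute c = exp(2ξ)u.
Then c_ξ = exp(2ξ)(u_ξ + 2u), c_t = exp(2ξ)u_t; substituting and dividing by exp(2ξ), the lower-order terms cancel: u_t + u_ξ = 0 (standard advection equation).
Data for u: u(ξ,0) = exp(-2ξ)c(ξ,0) = ξ + 1.
By characteristics (dξ/dt = 1), u(ξ,t) = f(ξ - t) with f = u(·, 0).
So u(ξ,t) = -t + ξ + 1, and c(ξ,t) = exp(2ξ)u(ξ,t).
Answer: c(ξ, t) = -texp(2ξ) + ξexp(2ξ) + exp(2ξ)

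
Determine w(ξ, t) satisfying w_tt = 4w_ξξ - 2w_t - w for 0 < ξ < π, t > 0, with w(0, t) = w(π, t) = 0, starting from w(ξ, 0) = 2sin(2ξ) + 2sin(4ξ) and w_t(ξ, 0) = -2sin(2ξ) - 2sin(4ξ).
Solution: Substitute w = exp(-t)u, i.e. u = exp(t)w.
By the product rule, w_t = exp(-t)(u_t - u), w_tt = exp(-t)(u_tt - 2u_t + u), w_ξξ = exp(-t)u_ξξ.
Substituting into the PDE and dividing by exp(-t): u_tt - 2u_t + u = 4u_ξξ - 2(u_t - u) - u.
The lower-order terms cancel, leaving the standard wave equation u_tt = 4u_ξξ.
Initial data for u: u(ξ,0) = w(ξ,0) = 2sin(2ξ) + 2sin(4ξ); u_t(ξ,0) = w_t(ξ,0) + w(ξ,0) = 0. The boundary conditions carry over: u(0,t) = u(π,t) = 0.
Solve for u:
  Using separation of variables u = X(ξ)T(t):
  Eigenfunctions: sin(nξ), n = 1, 2, 3, ...
  General solution: u(ξ, t) = Σ [A_n cos(2n t) + B_n sin(2n t)] sin(nξ)
  From u(ξ,0) = 2sin(2ξ) + 2sin(4ξ): A_2=2, A_4=2. From u_t(ξ,0) = 0: all B_n = 0.
Hence u(ξ,t) = 2sin(2ξ)cos(4t) + 2sin(4ξ)cos(8t).
Transform back: w(ξ,t) = exp(-t)u(ξ,t).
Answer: w(ξ, t) = 2exp(-t)sin(2ξ)cos(4t) + 2exp(-t)sin(4ξ)cos(8t)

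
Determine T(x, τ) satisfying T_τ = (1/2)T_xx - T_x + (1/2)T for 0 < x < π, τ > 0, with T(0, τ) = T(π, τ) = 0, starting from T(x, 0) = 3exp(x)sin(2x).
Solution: Substitute T = exp(x)u, i.e. u = exp(-x)T.
By the product rule, T_x = exp(x)(u_x + u), T_xx = exp(x)(u_xx + 2u_x + u), T_τ = exp(x)u_τ.
Substituting into the PDE and dividing by exp(x): u_τ = (1/2)(u_xx + 2u_x + u) - (u_x + u) + (1/2)u.
The lower-order terms cancel, leaving the standard heat equation u_τ = (1/2)u_xx.
Initial data for u: u(x,0) = exp(-x)T(x,0) = 3sin(2x). The boundary conditions carry over: u(0,τ) = u(π,τ) = 0.
Solve for u:
  Using separation of variables u = X(x)G(τ):
  Eigenfunctions: sin(nx), n = 1, 2, 3, ...
  General solution: u(x, τ) = Σ c_n sin(nx) exp(-n² τ/2)
  Matching u(x,0) = 3sin(2x) term by term: c_2=3.
Hence u(x,τ) = 3exp(-2τ)sin(2x).
Transform back: T(x,τ) = exp(x)u(x,τ).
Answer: T(x, τ) = 3exp(x)exp(-2τ)sin(2x)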